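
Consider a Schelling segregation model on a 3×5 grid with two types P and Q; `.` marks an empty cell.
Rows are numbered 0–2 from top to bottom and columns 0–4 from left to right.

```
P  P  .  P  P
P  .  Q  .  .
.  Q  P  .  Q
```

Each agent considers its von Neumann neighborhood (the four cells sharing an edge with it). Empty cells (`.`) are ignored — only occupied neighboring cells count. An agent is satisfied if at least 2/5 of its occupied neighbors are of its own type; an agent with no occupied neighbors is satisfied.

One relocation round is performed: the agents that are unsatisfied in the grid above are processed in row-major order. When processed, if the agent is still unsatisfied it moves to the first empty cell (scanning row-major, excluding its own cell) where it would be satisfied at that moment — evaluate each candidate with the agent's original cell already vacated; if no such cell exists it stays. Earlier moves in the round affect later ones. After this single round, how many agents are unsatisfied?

0

Initially unsatisfied (in order): (1,2), (2,1), (2,2).
  (1,2) → (1,4).
  (2,1) → (1,3).
  (2,2): now satisfied by earlier moves; stays.
Resulting grid:
P P . P P
P . . Q Q
. . P . Q
All satisfied now.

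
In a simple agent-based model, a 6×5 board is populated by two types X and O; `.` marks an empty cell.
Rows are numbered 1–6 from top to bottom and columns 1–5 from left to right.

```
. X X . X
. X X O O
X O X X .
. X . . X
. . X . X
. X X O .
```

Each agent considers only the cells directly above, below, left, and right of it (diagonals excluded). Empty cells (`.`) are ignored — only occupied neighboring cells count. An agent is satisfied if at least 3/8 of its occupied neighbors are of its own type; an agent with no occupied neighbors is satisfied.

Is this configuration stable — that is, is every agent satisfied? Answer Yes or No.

No

Row 1: (1,2)X 2/2 satisfied · (1,3)X 2/2 satisfied · (1,5)X 0/1 not
Row 2: (2,2)X 2/3 satisfied · (2,3)X 3/4 satisfied · (2,4)O 1/3 not · (2,5)O 1/2 satisfied
Row 3: (3,1)X 0/1 not · (3,2)O 0/4 not · (3,3)X 2/3 satisfied · (3,4)X 1/2 satisfied
Row 4: (4,2)X 0/1 not · (4,5)X 1/1 satisfied
Row 5: (5,3)X 1/1 satisfied · (5,5)X 1/1 satisfied
Row 6: (6,2)X 1/1 satisfied · (6,3)X 2/3 satisfied · (6,4)O 0/1 not
For instance (1,5) has only 0/1 same-type neighbors, below 3/8.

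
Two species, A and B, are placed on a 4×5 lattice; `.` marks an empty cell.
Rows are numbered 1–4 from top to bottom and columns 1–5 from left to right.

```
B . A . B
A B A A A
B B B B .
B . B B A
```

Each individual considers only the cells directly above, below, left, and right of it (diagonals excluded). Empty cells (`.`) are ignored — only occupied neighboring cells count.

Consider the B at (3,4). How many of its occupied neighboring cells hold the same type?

2

Occupied neighbors of (3,4): (2,4)=A, (4,4)=B, (3,3)=B.
Same type (B): 2 of 3.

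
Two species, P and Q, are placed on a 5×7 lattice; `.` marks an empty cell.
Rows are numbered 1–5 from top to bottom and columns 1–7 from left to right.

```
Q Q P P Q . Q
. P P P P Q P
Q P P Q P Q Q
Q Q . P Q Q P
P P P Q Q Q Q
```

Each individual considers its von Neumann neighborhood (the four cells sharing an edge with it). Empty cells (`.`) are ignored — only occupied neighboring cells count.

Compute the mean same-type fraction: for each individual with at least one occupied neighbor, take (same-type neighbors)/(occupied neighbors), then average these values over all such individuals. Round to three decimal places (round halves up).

(1,1)Q 1/1
(1,2)Q 1/3
(1,3)P 2/3
(1,4)P 2/3
(1,5)Q 0/2
(1,7)Q 0/1
(2,2)P 2/3
(2,3)P 4/4
(2,4)P 3/4
(2,5)P 2/4
(2,6)Q 1/3
(2,7)P 0/3
(3,1)Q 1/2
(3,2)P 2/4
(3,3)P 2/3
(3,4)Q 0/4
(3,5)P 1/4
(3,6)Q 3/4
(3,7)Q 1/3
(4,1)Q 2/3
(4,2)Q 1/3
(4,4)P 0/3
(4,5)Q 2/4
(4,6)Q 3/4
(4,7)P 0/3
(5,1)P 1/2
(5,2)P 2/3
(5,3)P 1/2
(5,4)Q 1/3
(5,5)Q 3/3
(5,6)Q 3/3
(5,7)Q 1/2
Sum over 32 individuals: 1/1 + 1/3 + 2/3 + 2/3 + 0/2 + 0/1 + 2/3 + 4/4 + 3/4 + 2/4 + 1/3 + 0/3 + 1/2 + 2/4 + 2/3 + 0/4 + 1/4 + 3/4 + 1/3 + 2/3 + 1/3 + 0/3 + 2/4 + 3/4 + 0/3 + 1/2 + 2/3 + 1/2 + 1/3 + 3/3 + 3/3 + 1/2 = 47/3; mean = 47/3 ÷ 32 = 47/96 = 0.489583… → 0.490.

0.490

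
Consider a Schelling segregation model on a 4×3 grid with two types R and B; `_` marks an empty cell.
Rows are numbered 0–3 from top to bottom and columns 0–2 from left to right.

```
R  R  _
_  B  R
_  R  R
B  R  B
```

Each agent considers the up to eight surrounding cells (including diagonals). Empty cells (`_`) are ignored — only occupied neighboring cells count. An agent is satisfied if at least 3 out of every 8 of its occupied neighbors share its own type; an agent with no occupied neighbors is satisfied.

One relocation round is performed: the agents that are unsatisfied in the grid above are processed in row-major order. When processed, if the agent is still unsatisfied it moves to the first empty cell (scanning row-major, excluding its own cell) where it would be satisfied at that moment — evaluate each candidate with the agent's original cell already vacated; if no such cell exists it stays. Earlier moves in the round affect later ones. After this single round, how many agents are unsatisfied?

Initially unsatisfied (in order): (1,1), (3,0), (3,2).
  (1,1): no empty cell satisfies it; stays.
  (3,0): no empty cell satisfies it; stays.
  (3,2) → (2,0).
Resulting grid:
R R _
_ B R
B R R
B R _
Unsatisfied now: (1,1), (3,0).

2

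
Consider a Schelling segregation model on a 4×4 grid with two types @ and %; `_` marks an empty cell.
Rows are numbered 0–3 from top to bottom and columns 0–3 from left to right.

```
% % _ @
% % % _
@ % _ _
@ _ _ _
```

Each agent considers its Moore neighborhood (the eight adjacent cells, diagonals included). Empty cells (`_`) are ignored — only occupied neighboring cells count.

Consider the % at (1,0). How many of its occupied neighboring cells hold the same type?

Occupied neighbors of (1,0): (0,0)=%, (0,1)=%, (1,1)=%, (2,0)=@, (2,1)=%.
Same type (%): 4 of 5.

4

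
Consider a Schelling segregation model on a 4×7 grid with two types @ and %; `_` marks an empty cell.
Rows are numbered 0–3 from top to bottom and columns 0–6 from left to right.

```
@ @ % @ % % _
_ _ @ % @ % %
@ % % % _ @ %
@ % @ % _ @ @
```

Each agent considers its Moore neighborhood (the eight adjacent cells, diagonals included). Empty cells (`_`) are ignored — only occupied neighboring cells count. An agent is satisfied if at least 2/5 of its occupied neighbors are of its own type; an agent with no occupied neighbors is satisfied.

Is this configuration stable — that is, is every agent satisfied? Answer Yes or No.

No

(0,0)@ 1/1 satisfied
(0,1)@ 2/3 satisfied
(0,2)% 1/4 not
(0,3)@ 2/5 satisfied
(0,4)% 3/5 satisfied
(0,5)% 3/4 satisfied
(1,2)@ 2/7 not
(1,3)% 4/7 satisfied
(1,4)@ 2/7 not
(1,5)% 4/6 satisfied
(1,6)% 3/4 satisfied
(2,0)@ 1/3 not
(2,1)% 2/6 not
(2,2)% 5/7 satisfied
(2,3)% 3/6 satisfied
(2,5)@ 3/6 satisfied
(2,6)% 2/5 satisfied
(3,0)@ 1/3 not
(3,1)% 2/5 satisfied
(3,2)@ 0/5 not
(3,3)% 2/3 satisfied
(3,5)@ 2/3 satisfied
(3,6)@ 2/3 satisfied
For instance (0,2) has only 1/4 same-type neighbors, below 2/5.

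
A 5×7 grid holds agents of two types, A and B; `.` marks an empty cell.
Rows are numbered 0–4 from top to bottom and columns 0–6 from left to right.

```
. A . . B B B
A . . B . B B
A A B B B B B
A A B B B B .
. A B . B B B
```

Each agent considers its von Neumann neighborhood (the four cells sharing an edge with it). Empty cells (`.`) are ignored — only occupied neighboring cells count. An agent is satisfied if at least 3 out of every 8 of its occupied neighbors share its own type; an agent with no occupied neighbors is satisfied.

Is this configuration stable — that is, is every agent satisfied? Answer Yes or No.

(0,1)A 0/0 ✓
(0,4)B 1/1 ✓
(0,5)B 3/3 ✓
(0,6)B 2/2 ✓
(1,0)A 1/1 ✓
(1,3)B 1/1 ✓
(1,5)B 3/3 ✓
(1,6)B 3/3 ✓
(2,0)A 3/3 ✓
(2,1)A 2/3 ✓
(2,2)B 2/3 ✓
(2,3)B 4/4 ✓
(2,4)B 3/3 ✓
(2,5)B 4/4 ✓
(2,6)B 2/2 ✓
(3,0)A 2/2 ✓
(3,1)A 3/4 ✓
(3,2)B 3/4 ✓
(3,3)B 3/3 ✓
(3,4)B 4/4 ✓
(3,5)B 3/3 ✓
(4,1)A 1/2 ✓
(4,2)B 1/2 ✓
(4,4)B 2/2 ✓
(4,5)B 3/3 ✓
(4,6)B 1/1 ✓
All meet the threshold, so the configuration is stable.

Yes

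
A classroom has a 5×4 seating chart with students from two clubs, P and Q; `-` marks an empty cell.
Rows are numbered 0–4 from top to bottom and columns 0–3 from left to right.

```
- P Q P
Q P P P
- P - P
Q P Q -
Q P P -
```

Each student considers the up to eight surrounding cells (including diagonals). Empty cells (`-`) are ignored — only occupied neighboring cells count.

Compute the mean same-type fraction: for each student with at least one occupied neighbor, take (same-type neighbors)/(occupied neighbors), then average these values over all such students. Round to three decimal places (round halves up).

(0,1)P 2/4
(0,2)Q 0/5
(0,3)P 2/3
(1,0)Q 0/3
(1,1)P 3/5
(1,2)P 6/7
(1,3)P 3/4
(2,1)P 3/6
(2,3)P 2/3
(3,0)Q 1/4
(3,1)P 3/6
(3,2)Q 0/5
(4,0)Q 1/3
(4,1)P 2/5
(4,2)P 2/3
Sum over 15 students: 2/4 + 0/5 + 2/3 + 0/3 + 3/5 + 6/7 + 3/4 + 3/6 + 2/3 + 1/4 + 3/6 + 0/5 + 1/3 + 2/5 + 2/3 = 281/42; mean = 281/42 ÷ 15 = 281/630 = 0.446031… → 0.446.

0.446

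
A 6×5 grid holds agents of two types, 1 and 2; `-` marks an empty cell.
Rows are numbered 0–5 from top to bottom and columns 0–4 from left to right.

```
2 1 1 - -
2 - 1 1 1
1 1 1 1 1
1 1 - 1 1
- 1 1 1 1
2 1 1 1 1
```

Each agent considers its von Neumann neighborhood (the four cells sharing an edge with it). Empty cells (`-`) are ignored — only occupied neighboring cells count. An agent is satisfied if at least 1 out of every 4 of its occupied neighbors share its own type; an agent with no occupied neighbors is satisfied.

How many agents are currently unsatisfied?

Row 0: (0,0)2 1/2 satisfied · (0,1)1 1/2 satisfied · (0,2)1 2/2 satisfied
Row 1: (1,0)2 1/2 satisfied · (1,2)1 3/3 satisfied · (1,3)1 3/3 satisfied · (1,4)1 2/2 satisfied
Row 2: (2,0)1 2/3 satisfied · (2,1)1 3/3 satisfied · (2,2)1 3/3 satisfied · (2,3)1 4/4 satisfied · (2,4)1 3/3 satisfied
Row 3: (3,0)1 2/2 satisfied · (3,1)1 3/3 satisfied · (3,3)1 3/3 satisfied · (3,4)1 3/3 satisfied
Row 4: (4,1)1 3/3 satisfied · (4,2)1 3/3 satisfied · (4,3)1 4/4 satisfied · (4,4)1 3/3 satisfied
Row 5: (5,0)2 0/1 not · (5,1)1 2/3 satisfied · (5,2)1 3/3 satisfied · (5,3)1 3/3 satisfied · (5,4)1 2/2 satisfied
Unsatisfied: (5,0) — 1 in total.

1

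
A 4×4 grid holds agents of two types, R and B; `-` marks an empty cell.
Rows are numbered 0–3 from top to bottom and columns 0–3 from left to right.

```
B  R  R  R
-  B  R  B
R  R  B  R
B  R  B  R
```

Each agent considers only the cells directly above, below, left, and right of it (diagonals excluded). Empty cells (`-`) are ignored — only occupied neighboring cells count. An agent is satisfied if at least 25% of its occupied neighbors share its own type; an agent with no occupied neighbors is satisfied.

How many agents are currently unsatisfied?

4

(0,0)B 0/1 unhappy
(0,1)R 1/3 ok
(0,2)R 3/3 ok
(0,3)R 1/2 ok
(1,1)B 0/3 unhappy
(1,2)R 1/4 ok
(1,3)B 0/3 unhappy
(2,0)R 1/2 ok
(2,1)R 2/4 ok
(2,2)B 1/4 ok
(2,3)R 1/3 ok
(3,0)B 0/2 unhappy
(3,1)R 1/3 ok
(3,2)B 1/3 ok
(3,3)R 1/2 ok
Unsatisfied: (0,0), (1,1), (1,3), (3,0) — 4 in total.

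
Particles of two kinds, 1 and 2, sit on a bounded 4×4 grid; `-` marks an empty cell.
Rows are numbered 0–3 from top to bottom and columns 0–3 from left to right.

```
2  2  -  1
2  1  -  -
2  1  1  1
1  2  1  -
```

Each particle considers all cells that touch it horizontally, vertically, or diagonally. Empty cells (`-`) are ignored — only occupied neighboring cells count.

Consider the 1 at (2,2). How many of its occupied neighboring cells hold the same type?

4

Occupied neighbors of (2,2): (1,1)=1, (2,1)=1, (2,3)=1, (3,1)=2, (3,2)=1.
Same type (1): 4 of 5.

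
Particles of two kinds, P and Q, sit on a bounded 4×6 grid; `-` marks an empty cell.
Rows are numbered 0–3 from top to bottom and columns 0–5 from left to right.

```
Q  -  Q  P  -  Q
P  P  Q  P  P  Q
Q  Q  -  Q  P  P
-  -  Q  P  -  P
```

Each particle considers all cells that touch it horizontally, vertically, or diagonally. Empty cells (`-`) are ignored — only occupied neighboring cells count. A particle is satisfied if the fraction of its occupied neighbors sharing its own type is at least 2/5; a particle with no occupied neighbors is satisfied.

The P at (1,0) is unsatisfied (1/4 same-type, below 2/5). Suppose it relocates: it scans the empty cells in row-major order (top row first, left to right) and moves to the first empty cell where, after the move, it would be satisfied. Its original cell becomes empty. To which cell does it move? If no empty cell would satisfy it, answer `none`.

Vacating (1,0). Empty cells in order:
  (0,1): 1/4 same-type → still unsatisfied.
  (0,4): 3/5 same-type → satisfied — stop here.

(0,4)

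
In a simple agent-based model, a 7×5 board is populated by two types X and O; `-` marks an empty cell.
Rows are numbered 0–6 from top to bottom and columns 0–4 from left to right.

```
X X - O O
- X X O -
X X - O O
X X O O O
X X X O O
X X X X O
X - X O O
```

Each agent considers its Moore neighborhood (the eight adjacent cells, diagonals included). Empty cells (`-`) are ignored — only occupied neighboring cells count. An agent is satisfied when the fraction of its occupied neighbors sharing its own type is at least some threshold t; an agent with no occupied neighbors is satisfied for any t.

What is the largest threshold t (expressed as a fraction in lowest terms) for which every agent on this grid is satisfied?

(0,0)X 2/2
(0,1)X 3/3
(0,3)O 2/3
(0,4)O 2/2
(1,1)X 5/5
(1,2)X 3/6
(1,3)O 4/5
(2,0)X 4/4
(2,1)X 5/6
(2,3)O 5/6
(2,4)O 4/4
(3,0)X 5/5
(3,1)X 6/7
(3,2)O 3/7
(3,3)O 6/7
(3,4)O 5/5
(4,0)X 5/5
(4,1)X 7/8
(4,2)X 5/8
(4,3)O 5/8
(4,4)O 4/5
(5,0)X 4/4
(5,1)X 7/7
(5,2)X 5/7
(5,3)X 3/8
(5,4)O 4/5
(6,0)X 2/2
(6,2)X 3/4
(6,3)O 2/5
(6,4)O 2/3
The smallest same-type fraction is 3/8 at (5,3), which reduces to 3/8. Any threshold above that leaves this agent unsatisfied.

3/8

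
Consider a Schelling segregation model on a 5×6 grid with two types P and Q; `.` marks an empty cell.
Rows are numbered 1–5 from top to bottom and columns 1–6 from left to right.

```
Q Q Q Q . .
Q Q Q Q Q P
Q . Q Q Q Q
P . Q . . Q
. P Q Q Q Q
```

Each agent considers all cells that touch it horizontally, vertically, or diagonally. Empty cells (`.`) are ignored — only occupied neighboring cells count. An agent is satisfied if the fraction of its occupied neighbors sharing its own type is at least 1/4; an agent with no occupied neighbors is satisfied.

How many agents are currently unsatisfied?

(1,1)Q 3/3 ✓
(1,2)Q 5/5 ✓
(1,3)Q 5/5 ✓
(1,4)Q 4/4 ✓
(2,1)Q 4/4 ✓
(2,2)Q 7/7 ✓
(2,3)Q 7/7 ✓
(2,4)Q 7/7 ✓
(2,5)Q 5/6 ✓
(2,6)P 0/3 ✗
(3,1)Q 2/3 ✓
(3,3)Q 5/5 ✓
(3,4)Q 6/6 ✓
(3,5)Q 5/6 ✓
(3,6)Q 3/4 ✓
(4,1)P 1/2 ✓
(4,3)Q 4/5 ✓
(4,6)Q 4/4 ✓
(5,2)P 1/3 ✓
(5,3)Q 2/3 ✓
(5,4)Q 3/3 ✓
(5,5)Q 3/3 ✓
(5,6)Q 2/2 ✓
Unsatisfied: (2,6) — 1 in total.

1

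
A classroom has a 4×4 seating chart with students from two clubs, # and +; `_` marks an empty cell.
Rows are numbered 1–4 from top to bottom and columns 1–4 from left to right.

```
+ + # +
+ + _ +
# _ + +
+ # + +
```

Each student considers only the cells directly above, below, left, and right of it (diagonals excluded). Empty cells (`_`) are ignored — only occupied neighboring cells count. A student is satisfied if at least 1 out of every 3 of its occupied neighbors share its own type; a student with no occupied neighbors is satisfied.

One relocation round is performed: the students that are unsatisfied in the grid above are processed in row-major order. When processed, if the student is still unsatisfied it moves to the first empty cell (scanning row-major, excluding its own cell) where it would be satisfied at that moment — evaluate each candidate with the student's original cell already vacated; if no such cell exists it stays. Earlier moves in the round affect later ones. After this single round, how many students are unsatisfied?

Initially unsatisfied (in order): (1,3), (3,1), (4,1), (4,2).
  (1,3) → (3,2).
  (3,1): now satisfied by earlier moves; stays.
  (4,1) → (1,3).
  (4,2): now satisfied by earlier moves; stays.
Resulting grid:
+ + + +
+ + _ +
# # + +
_ # + +
All satisfied now.

0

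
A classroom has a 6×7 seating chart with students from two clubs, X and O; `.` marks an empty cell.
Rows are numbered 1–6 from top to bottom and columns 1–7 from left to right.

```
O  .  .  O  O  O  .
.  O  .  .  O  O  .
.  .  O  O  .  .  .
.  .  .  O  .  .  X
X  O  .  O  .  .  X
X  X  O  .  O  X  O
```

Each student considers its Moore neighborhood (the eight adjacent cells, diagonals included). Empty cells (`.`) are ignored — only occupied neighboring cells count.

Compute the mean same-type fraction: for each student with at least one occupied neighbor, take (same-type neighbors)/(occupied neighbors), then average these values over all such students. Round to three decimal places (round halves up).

Row 1: (1,1)O 1/1 · (1,4)O 2/2 · (1,5)O 4/4 · (1,6)O 3/3
Row 2: (2,2)O 2/2 · (2,5)O 5/5 · (2,6)O 3/3
Row 3: (3,3)O 3/3 · (3,4)O 3/3
Row 4: (4,4)O 3/3 · (4,7)X 1/1
Row 5: (5,1)X 2/3 · (5,2)O 1/4 · (5,4)O 3/3 · (5,7)X 2/3
Row 6: (6,1)X 2/3 · (6,2)X 2/4 · (6,3)O 2/3 · (6,5)O 1/2 · (6,6)X 1/3 · (6,7)O 0/2
Sum over 21 students: 1/1 + 2/2 + 4/4 + 3/3 + 2/2 + 5/5 + 3/3 + 3/3 + 3/3 + 3/3 + 1/1 + 2/3 + 1/4 + 3/3 + 2/3 + 2/3 + 2/4 + 2/3 + 1/2 + 1/3 + 0/2 = 65/4; mean = 65/4 ÷ 21 = 65/84 = 0.773809… → 0.774.

0.774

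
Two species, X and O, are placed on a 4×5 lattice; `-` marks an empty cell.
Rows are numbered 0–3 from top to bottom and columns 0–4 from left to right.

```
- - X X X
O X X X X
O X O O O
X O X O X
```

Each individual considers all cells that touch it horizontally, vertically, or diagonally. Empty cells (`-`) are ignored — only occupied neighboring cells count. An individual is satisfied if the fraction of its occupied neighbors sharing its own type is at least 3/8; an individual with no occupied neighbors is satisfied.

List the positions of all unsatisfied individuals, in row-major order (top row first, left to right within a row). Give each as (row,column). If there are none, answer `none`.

(1,0), (3,0), (3,2), (3,4)

Row 0: (0,2)X 4/4 satisfied · (0,3)X 5/5 satisfied · (0,4)X 3/3 satisfied
Row 1: (1,0)O 1/3 not · (1,1)X 3/6 satisfied · (1,2)X 5/7 satisfied · (1,3)X 5/8 satisfied · (1,4)X 3/5 satisfied
Row 2: (2,0)O 2/5 satisfied · (2,1)X 4/8 satisfied · (2,2)O 3/8 satisfied · (2,3)O 3/8 satisfied · (2,4)O 2/5 satisfied
Row 3: (3,0)X 1/3 not · (3,1)O 2/5 satisfied · (3,2)X 1/5 not · (3,3)O 3/5 satisfied · (3,4)X 0/3 not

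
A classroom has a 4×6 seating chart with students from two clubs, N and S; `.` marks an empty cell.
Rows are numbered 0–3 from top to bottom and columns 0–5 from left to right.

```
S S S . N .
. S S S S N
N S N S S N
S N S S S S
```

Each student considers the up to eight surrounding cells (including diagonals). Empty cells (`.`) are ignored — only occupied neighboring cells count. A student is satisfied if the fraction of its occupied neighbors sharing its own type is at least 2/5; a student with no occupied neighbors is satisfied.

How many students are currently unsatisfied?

5

Row 0: (0,0)S 2/2 ok · (0,1)S 4/4 ok · (0,2)S 4/4 ok · (0,4)N 1/3 unhappy
Row 1: (1,1)S 5/7 ok · (1,2)S 6/7 ok · (1,3)S 5/7 ok · (1,4)S 3/6 ok · (1,5)N 2/4 ok
Row 2: (2,0)N 1/4 unhappy · (2,1)S 4/7 ok · (2,2)N 1/8 unhappy · (2,3)S 7/8 ok · (2,4)S 6/8 ok · (2,5)N 1/5 unhappy
Row 3: (3,0)S 1/3 unhappy · (3,1)N 2/5 ok · (3,2)S 3/5 ok · (3,3)S 4/5 ok · (3,4)S 4/5 ok · (3,5)S 2/3 ok
Unsatisfied: (0,4), (2,0), (2,2), (2,5), (3,0) — 5 in total.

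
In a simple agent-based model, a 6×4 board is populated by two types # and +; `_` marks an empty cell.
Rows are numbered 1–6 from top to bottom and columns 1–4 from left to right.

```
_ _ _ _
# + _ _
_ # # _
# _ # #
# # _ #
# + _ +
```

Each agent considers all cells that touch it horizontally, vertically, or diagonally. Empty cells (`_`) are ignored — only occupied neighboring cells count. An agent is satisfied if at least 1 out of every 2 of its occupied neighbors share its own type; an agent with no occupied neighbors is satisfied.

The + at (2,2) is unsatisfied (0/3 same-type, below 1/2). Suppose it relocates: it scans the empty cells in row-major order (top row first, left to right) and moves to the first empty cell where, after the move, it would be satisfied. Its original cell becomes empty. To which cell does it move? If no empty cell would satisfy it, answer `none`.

Vacating (2,2). Empty cells in order:
  (1,1): 0/1 same-type → still unsatisfied.
  (1,2): 0/1 same-type → still unsatisfied.
  (1,3): 0/0 same-type → satisfied — stop here.

(1,3)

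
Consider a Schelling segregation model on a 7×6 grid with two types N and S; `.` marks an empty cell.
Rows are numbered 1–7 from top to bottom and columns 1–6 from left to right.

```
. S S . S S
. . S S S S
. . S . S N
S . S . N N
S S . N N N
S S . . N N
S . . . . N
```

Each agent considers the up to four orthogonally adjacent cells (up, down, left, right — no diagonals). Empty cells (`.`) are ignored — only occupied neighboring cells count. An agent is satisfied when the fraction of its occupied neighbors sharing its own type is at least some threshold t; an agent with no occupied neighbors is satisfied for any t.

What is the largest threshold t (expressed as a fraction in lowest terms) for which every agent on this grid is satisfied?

(1,2)S 1/1
(1,3)S 2/2
(1,5)S 2/2
(1,6)S 2/2
(2,3)S 3/3
(2,4)S 2/2
(2,5)S 4/4
(2,6)S 2/3
(3,3)S 2/2
(3,5)S 1/3
(3,6)N 1/3
(4,1)S 1/1
(4,3)S 1/1
(4,5)N 2/3
(4,6)N 3/3
(5,1)S 3/3
(5,2)S 2/2
(5,4)N 1/1
(5,5)N 4/4
(5,6)N 3/3
(6,1)S 3/3
(6,2)S 2/2
(6,5)N 2/2
(6,6)N 3/3
(7,1)S 1/1
(7,6)N 1/1
The smallest same-type fraction is 1/3 at (3,5), which reduces to 1/3. Any threshold above that leaves this agent unsatisfied.

1/3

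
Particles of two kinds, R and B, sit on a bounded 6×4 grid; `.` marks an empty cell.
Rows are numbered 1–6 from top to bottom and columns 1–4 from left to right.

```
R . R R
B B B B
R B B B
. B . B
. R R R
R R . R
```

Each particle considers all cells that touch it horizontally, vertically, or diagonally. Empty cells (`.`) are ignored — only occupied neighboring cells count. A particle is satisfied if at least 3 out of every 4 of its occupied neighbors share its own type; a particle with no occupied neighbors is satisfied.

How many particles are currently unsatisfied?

12

Row 1: (1,1)R 0/2 not · (1,3)R 1/4 not · (1,4)R 1/3 not
Row 2: (2,1)B 2/4 not · (2,2)B 4/7 not · (2,3)B 5/7 not · (2,4)B 3/5 not
Row 3: (3,1)R 0/4 not · (3,2)B 5/6 satisfied · (3,3)B 7/7 satisfied · (3,4)B 4/4 satisfied
Row 4: (4,2)B 2/5 not · (4,4)B 2/4 not
Row 5: (5,2)R 3/4 satisfied · (5,3)R 4/6 not · (5,4)R 2/3 not
Row 6: (6,1)R 2/2 satisfied · (6,2)R 3/3 satisfied · (6,4)R 2/2 satisfied
Unsatisfied: (1,1), (1,3), (1,4), (2,1), (2,2), (2,3), (2,4), (3,1), (4,2), (4,4), (5,3), (5,4) — 12 in total.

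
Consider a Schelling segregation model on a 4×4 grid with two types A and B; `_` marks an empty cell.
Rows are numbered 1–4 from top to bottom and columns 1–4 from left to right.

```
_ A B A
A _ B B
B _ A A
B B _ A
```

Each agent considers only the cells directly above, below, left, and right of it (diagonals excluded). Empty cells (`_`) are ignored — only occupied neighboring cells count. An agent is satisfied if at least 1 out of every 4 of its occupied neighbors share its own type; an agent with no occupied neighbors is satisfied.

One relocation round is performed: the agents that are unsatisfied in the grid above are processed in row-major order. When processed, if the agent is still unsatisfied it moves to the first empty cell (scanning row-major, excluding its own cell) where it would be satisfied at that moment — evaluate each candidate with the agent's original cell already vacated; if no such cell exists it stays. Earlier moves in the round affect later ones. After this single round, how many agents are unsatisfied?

Initially unsatisfied (in order): (1,2), (1,4), (2,1).
  (1,2) → (1,1).
  (1,4) → (1,2).
  (2,1): now satisfied by earlier moves; stays.
Resulting grid:
A A B _
A _ B B
B _ A A
B B _ A
All satisfied now.

0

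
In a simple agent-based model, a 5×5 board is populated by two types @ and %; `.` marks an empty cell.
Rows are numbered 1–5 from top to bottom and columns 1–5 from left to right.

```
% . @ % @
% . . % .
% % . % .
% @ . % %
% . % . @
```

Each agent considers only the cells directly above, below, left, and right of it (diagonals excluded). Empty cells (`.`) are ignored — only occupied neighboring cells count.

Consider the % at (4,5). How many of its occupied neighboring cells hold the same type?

Occupied neighbors of (4,5): (5,5)=@, (4,4)=%.
Same type (%): 1 of 2.

1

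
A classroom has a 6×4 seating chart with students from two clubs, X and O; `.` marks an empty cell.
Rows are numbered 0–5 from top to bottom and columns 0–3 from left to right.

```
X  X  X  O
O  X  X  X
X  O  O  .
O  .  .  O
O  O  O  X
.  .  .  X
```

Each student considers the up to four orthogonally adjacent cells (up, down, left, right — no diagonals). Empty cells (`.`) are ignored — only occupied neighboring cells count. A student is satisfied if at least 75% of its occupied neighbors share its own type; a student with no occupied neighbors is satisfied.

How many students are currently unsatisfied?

13

Row 0: (0,0)X 1/2 ✗ · (0,1)X 3/3 ✓ · (0,2)X 2/3 ✗ · (0,3)O 0/2 ✗
Row 1: (1,0)O 0/3 ✗ · (1,1)X 2/4 ✗ · (1,2)X 3/4 ✓ · (1,3)X 1/2 ✗
Row 2: (2,0)X 0/3 ✗ · (2,1)O 1/3 ✗ · (2,2)O 1/2 ✗
Row 3: (3,0)O 1/2 ✗ · (3,3)O 0/1 ✗
Row 4: (4,0)O 2/2 ✓ · (4,1)O 2/2 ✓ · (4,2)O 1/2 ✗ · (4,3)X 1/3 ✗
Row 5: (5,3)X 1/1 ✓
Unsatisfied: (0,0), (0,2), (0,3), (1,0), (1,1), (1,3), (2,0), (2,1), (2,2), (3,0), (3,3), (4,2), (4,3) — 13 in total.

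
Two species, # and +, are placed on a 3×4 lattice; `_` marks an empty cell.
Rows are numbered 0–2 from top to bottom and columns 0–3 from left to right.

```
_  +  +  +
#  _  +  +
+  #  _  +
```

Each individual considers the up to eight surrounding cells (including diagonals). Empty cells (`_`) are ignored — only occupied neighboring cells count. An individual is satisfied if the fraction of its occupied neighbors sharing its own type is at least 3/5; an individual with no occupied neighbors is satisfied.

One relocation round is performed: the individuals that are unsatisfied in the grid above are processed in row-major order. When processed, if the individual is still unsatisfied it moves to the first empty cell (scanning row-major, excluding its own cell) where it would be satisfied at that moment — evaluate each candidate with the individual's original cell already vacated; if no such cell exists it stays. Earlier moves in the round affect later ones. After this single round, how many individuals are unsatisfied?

Initially unsatisfied (in order): (1,0), (2,0), (2,1).
  (1,0): no empty cell satisfies it; stays.
  (2,0) → (1,1).
  (2,1): no empty cell satisfies it; stays.
Resulting grid:
_ + + +
# + + +
_ # _ +
Unsatisfied now: (1,0), (2,1).

2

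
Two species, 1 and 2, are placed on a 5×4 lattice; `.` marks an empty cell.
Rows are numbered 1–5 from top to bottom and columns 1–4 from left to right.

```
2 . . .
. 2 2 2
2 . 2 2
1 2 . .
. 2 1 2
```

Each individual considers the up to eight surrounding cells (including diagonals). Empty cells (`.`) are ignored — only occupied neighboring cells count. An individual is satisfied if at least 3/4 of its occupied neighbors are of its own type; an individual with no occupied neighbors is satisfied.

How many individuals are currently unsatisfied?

6

(1,1)2 1/1 ok
(2,2)2 4/4 ok
(2,3)2 4/4 ok
(2,4)2 3/3 ok
(3,1)2 2/3 unhappy
(3,3)2 5/5 ok
(3,4)2 3/3 ok
(4,1)1 0/3 unhappy
(4,2)2 3/5 unhappy
(5,2)2 1/3 unhappy
(5,3)1 0/3 unhappy
(5,4)2 0/1 unhappy
Unsatisfied: (3,1), (4,1), (4,2), (5,2), (5,3), (5,4) — 6 in total.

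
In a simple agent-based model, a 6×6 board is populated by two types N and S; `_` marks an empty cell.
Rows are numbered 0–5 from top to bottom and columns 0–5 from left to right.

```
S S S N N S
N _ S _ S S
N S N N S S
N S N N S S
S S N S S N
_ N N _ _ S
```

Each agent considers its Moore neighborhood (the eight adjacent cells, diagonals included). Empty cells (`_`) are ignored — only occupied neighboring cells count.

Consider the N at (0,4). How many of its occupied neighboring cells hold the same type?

Occupied neighbors of (0,4): (0,3)=N, (0,5)=S, (1,4)=S, (1,5)=S.
Same type (N): 1 of 4.

1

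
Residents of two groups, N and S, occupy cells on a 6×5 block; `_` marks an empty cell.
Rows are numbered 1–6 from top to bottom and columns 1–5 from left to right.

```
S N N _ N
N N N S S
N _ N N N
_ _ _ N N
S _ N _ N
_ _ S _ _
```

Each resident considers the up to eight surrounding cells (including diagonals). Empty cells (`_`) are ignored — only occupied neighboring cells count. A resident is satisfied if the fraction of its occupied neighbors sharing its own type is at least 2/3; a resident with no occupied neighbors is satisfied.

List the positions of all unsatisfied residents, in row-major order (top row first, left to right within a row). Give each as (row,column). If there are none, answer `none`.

(1,1), (1,5), (2,4), (2,5), (3,5), (5,3), (6,3)

(1,1)S 0/3 not
(1,2)N 4/5 satisfied
(1,3)N 3/4 satisfied
(1,5)N 0/2 not
(2,1)N 3/4 satisfied
(2,2)N 6/7 satisfied
(2,3)N 5/6 satisfied
(2,4)S 1/7 not
(2,5)S 1/4 not
(3,1)N 2/2 satisfied
(3,3)N 4/5 satisfied
(3,4)N 5/7 satisfied
(3,5)N 3/5 not
(4,4)N 6/6 satisfied
(4,5)N 4/4 satisfied
(5,1)S 0/0 satisfied
(5,3)N 1/2 not
(5,5)N 2/2 satisfied
(6,3)S 0/1 not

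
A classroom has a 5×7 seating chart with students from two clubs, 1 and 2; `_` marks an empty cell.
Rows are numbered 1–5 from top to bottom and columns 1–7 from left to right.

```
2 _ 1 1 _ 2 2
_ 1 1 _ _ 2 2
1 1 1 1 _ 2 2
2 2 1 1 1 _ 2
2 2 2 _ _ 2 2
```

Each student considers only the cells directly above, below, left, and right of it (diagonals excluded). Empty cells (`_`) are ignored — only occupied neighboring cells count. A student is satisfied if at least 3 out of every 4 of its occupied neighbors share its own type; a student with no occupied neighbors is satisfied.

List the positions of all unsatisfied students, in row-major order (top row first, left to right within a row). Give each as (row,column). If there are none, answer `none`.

(3,1), (4,1), (4,2), (4,3), (5,3)

(1,1)2 0/0 satisfied
(1,3)1 2/2 satisfied
(1,4)1 1/1 satisfied
(1,6)2 2/2 satisfied
(1,7)2 2/2 satisfied
(2,2)1 2/2 satisfied
(2,3)1 3/3 satisfied
(2,6)2 3/3 satisfied
(2,7)2 3/3 satisfied
(3,1)1 1/2 not
(3,2)1 3/4 satisfied
(3,3)1 4/4 satisfied
(3,4)1 2/2 satisfied
(3,6)2 2/2 satisfied
(3,7)2 3/3 satisfied
(4,1)2 2/3 not
(4,2)2 2/4 not
(4,3)1 2/4 not
(4,4)1 3/3 satisfied
(4,5)1 1/1 satisfied
(4,7)2 2/2 satisfied
(5,1)2 2/2 satisfied
(5,2)2 3/3 satisfied
(5,3)2 1/2 not
(5,6)2 1/1 satisfied
(5,7)2 2/2 satisfied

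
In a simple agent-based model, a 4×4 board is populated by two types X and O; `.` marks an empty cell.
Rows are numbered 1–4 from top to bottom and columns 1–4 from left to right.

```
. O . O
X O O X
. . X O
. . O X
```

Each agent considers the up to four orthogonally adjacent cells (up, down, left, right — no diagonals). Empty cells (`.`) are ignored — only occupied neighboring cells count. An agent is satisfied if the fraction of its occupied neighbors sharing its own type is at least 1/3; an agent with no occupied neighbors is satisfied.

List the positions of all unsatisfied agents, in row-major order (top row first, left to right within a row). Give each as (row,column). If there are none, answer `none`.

(1,2)O 1/1 ✓
(1,4)O 0/1 ✗
(2,1)X 0/1 ✗
(2,2)O 2/3 ✓
(2,3)O 1/3 ✓
(2,4)X 0/3 ✗
(3,3)X 0/3 ✗
(3,4)O 0/3 ✗
(4,3)O 0/2 ✗
(4,4)X 0/2 ✗

(1,4), (2,1), (2,4), (3,3), (3,4), (4,3), (4,4)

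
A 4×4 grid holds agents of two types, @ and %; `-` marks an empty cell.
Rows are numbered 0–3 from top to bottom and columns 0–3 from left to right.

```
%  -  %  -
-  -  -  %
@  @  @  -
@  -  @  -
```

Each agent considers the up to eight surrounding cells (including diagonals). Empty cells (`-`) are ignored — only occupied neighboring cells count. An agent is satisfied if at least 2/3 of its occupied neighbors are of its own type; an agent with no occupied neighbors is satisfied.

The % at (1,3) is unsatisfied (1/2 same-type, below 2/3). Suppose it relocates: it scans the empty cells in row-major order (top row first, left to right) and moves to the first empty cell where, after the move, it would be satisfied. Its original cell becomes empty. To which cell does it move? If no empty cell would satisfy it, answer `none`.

(0,1)

Vacating (1,3). Empty cells in order:
  (0,1): 2/2 same-type → satisfied — stop here.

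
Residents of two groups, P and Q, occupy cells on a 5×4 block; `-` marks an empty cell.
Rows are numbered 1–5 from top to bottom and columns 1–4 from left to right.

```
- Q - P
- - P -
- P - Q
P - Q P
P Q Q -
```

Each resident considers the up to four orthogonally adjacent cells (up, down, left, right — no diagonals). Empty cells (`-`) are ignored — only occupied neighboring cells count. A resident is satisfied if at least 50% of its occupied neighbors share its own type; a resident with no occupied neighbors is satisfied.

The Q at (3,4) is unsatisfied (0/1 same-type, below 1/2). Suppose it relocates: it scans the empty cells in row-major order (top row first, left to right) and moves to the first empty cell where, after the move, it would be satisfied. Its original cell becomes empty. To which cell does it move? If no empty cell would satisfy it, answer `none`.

Vacating (3,4). Empty cells in order:
  (1,1): 1/1 same-type → satisfied — stop here.

(1,1)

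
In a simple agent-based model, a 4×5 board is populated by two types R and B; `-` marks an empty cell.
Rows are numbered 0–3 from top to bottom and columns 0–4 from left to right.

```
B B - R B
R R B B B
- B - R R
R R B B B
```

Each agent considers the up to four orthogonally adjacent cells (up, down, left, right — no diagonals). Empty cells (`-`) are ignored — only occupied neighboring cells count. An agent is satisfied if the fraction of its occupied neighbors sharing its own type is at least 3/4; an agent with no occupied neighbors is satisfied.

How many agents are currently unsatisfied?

Row 0: (0,0)B 1/2 not · (0,1)B 1/2 not · (0,3)R 0/2 not · (0,4)B 1/2 not
Row 1: (1,0)R 1/2 not · (1,1)R 1/4 not · (1,2)B 1/2 not · (1,3)B 2/4 not · (1,4)B 2/3 not
Row 2: (2,1)B 0/2 not · (2,3)R 1/3 not · (2,4)R 1/3 not
Row 3: (3,0)R 1/1 satisfied · (3,1)R 1/3 not · (3,2)B 1/2 not · (3,3)B 2/3 not · (3,4)B 1/2 not
Unsatisfied: (0,0), (0,1), (0,3), (0,4), (1,0), (1,1), (1,2), (1,3), (1,4), (2,1), (2,3), (2,4), (3,1), (3,2), (3,3), (3,4) — 16 in total.

16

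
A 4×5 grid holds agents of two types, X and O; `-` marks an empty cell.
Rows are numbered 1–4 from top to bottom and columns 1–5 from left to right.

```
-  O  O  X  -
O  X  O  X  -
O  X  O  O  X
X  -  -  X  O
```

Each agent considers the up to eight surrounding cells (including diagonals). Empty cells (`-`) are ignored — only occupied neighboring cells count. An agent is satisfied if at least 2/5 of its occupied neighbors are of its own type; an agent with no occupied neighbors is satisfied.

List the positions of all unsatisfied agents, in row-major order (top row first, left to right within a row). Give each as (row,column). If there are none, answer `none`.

(1,4), (2,2), (2,4), (3,1), (3,2), (3,3), (4,4), (4,5)

Row 1: (1,2)O 3/4 ok · (1,3)O 2/5 ok · (1,4)X 1/3 unhappy
Row 2: (2,1)O 2/4 ok · (2,2)X 1/7 unhappy · (2,3)O 4/8 ok · (2,4)X 2/6 unhappy
Row 3: (3,1)O 1/4 unhappy · (3,2)X 2/6 unhappy · (3,3)O 2/6 unhappy · (3,4)O 3/6 ok · (3,5)X 2/4 ok
Row 4: (4,1)X 1/2 ok · (4,4)X 1/4 unhappy · (4,5)O 1/3 unhappy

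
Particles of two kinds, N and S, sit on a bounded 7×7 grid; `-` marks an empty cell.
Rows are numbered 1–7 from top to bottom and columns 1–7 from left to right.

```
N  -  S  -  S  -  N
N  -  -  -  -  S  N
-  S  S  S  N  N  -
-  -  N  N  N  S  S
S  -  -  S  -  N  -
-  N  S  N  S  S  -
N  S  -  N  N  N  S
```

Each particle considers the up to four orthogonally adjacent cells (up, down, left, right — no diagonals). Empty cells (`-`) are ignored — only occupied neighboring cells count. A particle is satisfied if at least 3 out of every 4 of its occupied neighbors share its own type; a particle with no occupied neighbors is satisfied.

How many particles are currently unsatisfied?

Row 1: (1,1)N 1/1 ok · (1,3)S 0/0 ok · (1,5)S 0/0 ok · (1,7)N 1/1 ok
Row 2: (2,1)N 1/1 ok · (2,6)S 0/2 unhappy · (2,7)N 1/2 unhappy
Row 3: (3,2)S 1/1 ok · (3,3)S 2/3 unhappy · (3,4)S 1/3 unhappy · (3,5)N 2/3 unhappy · (3,6)N 1/3 unhappy
Row 4: (4,3)N 1/2 unhappy · (4,4)N 2/4 unhappy · (4,5)N 2/3 unhappy · (4,6)S 1/4 unhappy · (4,7)S 1/1 ok
Row 5: (5,1)S 0/0 ok · (5,4)S 0/2 unhappy · (5,6)N 0/2 unhappy
Row 6: (6,2)N 0/2 unhappy · (6,3)S 0/2 unhappy · (6,4)N 1/4 unhappy · (6,5)S 1/3 unhappy · (6,6)S 1/3 unhappy
Row 7: (7,1)N 0/1 unhappy · (7,2)S 0/2 unhappy · (7,4)N 2/2 ok · (7,5)N 2/3 unhappy · (7,6)N 1/3 unhappy · (7,7)S 0/1 unhappy
Unsatisfied: (2,6), (2,7), (3,3), (3,4), (3,5), (3,6), (4,3), (4,4), (4,5), (4,6), (5,4), (5,6), (6,2), (6,3), (6,4), (6,5), (6,6), (7,1), (7,2), (7,5), (7,6), (7,7) — 22 in total.

22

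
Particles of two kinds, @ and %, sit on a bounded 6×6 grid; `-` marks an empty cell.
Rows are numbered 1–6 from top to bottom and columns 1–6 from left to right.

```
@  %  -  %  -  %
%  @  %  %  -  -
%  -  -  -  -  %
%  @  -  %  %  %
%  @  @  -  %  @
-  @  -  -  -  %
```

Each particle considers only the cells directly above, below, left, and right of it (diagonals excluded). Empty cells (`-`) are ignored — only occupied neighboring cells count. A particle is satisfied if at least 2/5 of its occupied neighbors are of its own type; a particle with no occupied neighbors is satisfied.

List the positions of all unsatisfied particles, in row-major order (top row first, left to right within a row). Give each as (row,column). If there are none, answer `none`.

(1,1), (1,2), (2,1), (2,2), (5,6), (6,6)

Row 1: (1,1)@ 0/2 unhappy · (1,2)% 0/2 unhappy · (1,4)% 1/1 ok · (1,6)% 0/0 ok
Row 2: (2,1)% 1/3 unhappy · (2,2)@ 0/3 unhappy · (2,3)% 1/2 ok · (2,4)% 2/2 ok
Row 3: (3,1)% 2/2 ok · (3,6)% 1/1 ok
Row 4: (4,1)% 2/3 ok · (4,2)@ 1/2 ok · (4,4)% 1/1 ok · (4,5)% 3/3 ok · (4,6)% 2/3 ok
Row 5: (5,1)% 1/2 ok · (5,2)@ 3/4 ok · (5,3)@ 1/1 ok · (5,5)% 1/2 ok · (5,6)@ 0/3 unhappy
Row 6: (6,2)@ 1/1 ok · (6,6)% 0/1 unhappy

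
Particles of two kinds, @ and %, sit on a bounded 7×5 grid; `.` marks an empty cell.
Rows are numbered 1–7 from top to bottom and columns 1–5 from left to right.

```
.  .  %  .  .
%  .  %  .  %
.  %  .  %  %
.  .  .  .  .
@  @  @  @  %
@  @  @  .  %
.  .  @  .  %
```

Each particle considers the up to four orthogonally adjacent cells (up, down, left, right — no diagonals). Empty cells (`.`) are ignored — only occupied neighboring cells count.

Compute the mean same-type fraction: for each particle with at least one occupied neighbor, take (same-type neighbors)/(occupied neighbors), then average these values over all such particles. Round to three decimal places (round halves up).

0.938

(1,3)% 1/1
(2,1)% — no occupied neighbors
(2,3)% 1/1
(2,5)% 1/1
(3,2)% — no occupied neighbors
(3,4)% 1/1
(3,5)% 2/2
(5,1)@ 2/2
(5,2)@ 3/3
(5,3)@ 3/3
(5,4)@ 1/2
(5,5)% 1/2
(6,1)@ 2/2
(6,2)@ 3/3
(6,3)@ 3/3
(6,5)% 2/2
(7,3)@ 1/1
(7,5)% 1/1
Sum over 16 particles: 1/1 + 1/1 + 1/1 + 1/1 + 2/2 + 2/2 + 3/3 + 3/3 + 1/2 + 1/2 + 2/2 + 3/3 + 3/3 + 2/2 + 1/1 + 1/1 = 15; mean = 15 ÷ 16 = 15/16 = 0.9375 → 0.938.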